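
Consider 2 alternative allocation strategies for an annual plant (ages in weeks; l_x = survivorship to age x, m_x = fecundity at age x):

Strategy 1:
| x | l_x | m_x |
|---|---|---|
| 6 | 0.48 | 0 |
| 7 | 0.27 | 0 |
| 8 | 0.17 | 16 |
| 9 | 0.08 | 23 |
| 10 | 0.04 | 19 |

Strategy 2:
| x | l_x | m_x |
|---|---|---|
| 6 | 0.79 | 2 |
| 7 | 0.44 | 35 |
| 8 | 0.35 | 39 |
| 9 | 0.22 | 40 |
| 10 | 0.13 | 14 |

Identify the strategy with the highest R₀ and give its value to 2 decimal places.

Strategy 1: R₀ = 0.48×0 + 0.27×0 + 0.17×16 + 0.08×23 + 0.04×19 = 5.3200
Strategy 2: R₀ = 0.79×2 + 0.44×35 + 0.35×39 + 0.22×40 + 0.13×14 = 41.2500
Highest R₀: strategy 2 with 41.2500.

41.25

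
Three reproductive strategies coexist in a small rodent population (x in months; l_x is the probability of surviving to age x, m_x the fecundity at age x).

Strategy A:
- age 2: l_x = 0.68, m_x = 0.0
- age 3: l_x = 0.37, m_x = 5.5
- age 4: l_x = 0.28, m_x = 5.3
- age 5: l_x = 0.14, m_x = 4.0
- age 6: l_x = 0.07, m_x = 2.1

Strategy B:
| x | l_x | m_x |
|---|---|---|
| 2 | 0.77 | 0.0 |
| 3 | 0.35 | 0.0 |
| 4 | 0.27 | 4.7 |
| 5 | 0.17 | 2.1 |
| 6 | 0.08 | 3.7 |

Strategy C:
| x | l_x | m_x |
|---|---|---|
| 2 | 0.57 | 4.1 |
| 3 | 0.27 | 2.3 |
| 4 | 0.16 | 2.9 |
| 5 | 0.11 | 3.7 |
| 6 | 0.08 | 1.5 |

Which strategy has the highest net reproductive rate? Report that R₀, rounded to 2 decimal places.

4.23

Strategy A: R₀ = 0.68×0.0 + 0.37×5.5 + 0.28×5.3 + 0.14×4.0 + 0.07×2.1 = 4.2260
Strategy B: R₀ = 0.77×0.0 + 0.35×0.0 + 0.27×4.7 + 0.17×2.1 + 0.08×3.7 = 1.9220
Strategy C: R₀ = 0.57×4.1 + 0.27×2.3 + 0.16×2.9 + 0.11×3.7 + 0.08×1.5 = 3.9490
Highest R₀: strategy A with 4.2260.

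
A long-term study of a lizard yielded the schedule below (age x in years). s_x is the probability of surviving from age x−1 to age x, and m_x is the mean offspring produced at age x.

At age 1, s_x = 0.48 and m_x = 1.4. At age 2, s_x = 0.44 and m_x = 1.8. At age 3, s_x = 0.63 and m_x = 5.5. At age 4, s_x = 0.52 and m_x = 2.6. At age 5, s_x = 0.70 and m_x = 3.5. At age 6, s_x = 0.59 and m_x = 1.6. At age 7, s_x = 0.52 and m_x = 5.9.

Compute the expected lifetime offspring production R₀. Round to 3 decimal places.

2.267

Survivorship from birth: l_x = s_1·s_2·…·s_x.
  l_1 = 0.48000
  l_2 = 0.21120
  l_3 = 0.13306
  l_4 = 0.06919
  l_5 = 0.04843
  l_6 = 0.02858
  l_7 = 0.01486
R₀ = Σ l_x m_x:
  age 1: 0.48000 × 1.4 = 0.6720
  age 2: 0.21120 × 1.8 = 0.3802
  age 3: 0.13306 × 5.5 = 0.7318
  age 4: 0.06919 × 2.6 = 0.1799
  age 5: 0.04843 × 3.5 = 0.1695
  age 6: 0.02858 × 1.6 = 0.0457
  age 7: 0.01486 × 5.9 = 0.0877
R₀ = 0.6720 + 0.3802 + 0.7318 + 0.1799 + 0.1695 + 0.0457 + 0.0877 = 2.2668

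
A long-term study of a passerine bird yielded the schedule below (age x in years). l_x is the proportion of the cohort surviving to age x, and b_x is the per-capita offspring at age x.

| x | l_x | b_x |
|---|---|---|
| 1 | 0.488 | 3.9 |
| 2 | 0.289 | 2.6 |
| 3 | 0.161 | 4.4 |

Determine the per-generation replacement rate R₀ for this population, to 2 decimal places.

R₀ = Σ l_x b_x:
  age 1: 0.488 × 3.9 = 1.9032
  age 2: 0.289 × 2.6 = 0.7514
  age 3: 0.161 × 4.4 = 0.7084
R₀ = 1.9032 + 0.7514 + 0.7084 = 3.3630

3.36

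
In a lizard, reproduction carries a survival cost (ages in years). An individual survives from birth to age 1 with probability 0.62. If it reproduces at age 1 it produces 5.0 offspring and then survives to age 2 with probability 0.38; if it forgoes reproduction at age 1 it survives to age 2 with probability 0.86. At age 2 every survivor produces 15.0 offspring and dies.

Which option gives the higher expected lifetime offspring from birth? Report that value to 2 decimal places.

8.00

breed at age 1: R₀ = 0.62 × (5.0 + 0.38 × 15.0) = 0.62 × 10.7000 = 6.6340
delay to age 2: R₀ = 0.62 × (0.86 × 15.0) = 0.62 × 12.9000 = 7.9980
Higher: delay to age 2 (7.9980).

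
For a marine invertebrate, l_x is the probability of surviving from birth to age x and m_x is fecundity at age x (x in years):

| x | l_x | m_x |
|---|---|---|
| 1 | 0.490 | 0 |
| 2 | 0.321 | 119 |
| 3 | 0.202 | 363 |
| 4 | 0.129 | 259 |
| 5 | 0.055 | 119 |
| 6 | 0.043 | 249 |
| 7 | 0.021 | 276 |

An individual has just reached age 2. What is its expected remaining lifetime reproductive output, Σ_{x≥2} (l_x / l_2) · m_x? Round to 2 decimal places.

523.31

l_2 = 0.321. Conditional survival from age 2 to x is l_x / l_2.
  x=2: (0.321/0.321) × 119 = 119.0000
  x=3: (0.202/0.321) × 363 = 228.4299
  x=4: (0.129/0.321) × 259 = 104.0841
  x=5: (0.055/0.321) × 119 = 20.3894
  x=6: (0.043/0.321) × 249 = 33.3551
  x=7: (0.021/0.321) × 276 = 18.0561
Sum = 119.0000 + 228.4299 + 104.0841 + 20.3894 + 33.3551 + 18.0561 = 523.3146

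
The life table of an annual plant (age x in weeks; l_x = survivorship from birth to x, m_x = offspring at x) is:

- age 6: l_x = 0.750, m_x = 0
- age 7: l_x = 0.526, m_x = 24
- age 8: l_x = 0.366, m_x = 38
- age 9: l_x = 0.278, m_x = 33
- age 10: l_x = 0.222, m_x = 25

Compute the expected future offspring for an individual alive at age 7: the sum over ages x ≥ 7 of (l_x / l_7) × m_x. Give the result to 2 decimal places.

78.43

l_7 = 0.526. Conditional survival from age 7 to x is l_x / l_7.
  x=7: (0.526/0.526) × 24 = 24.0000
  x=8: (0.366/0.526) × 38 = 26.4411
  x=9: (0.278/0.526) × 33 = 17.4411
  x=10: (0.222/0.526) × 25 = 10.5513
Sum = 24.0000 + 26.4411 + 17.4411 + 10.5513 = 78.4335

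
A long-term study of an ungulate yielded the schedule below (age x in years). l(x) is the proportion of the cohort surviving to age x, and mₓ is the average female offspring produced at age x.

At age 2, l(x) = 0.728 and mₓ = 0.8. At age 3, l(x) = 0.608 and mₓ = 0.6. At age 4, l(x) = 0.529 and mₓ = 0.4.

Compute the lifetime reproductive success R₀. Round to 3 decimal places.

1.159

R₀ = Σ l(x) mₓ:
  age 2: 0.728 × 0.8 = 0.5824
  age 3: 0.608 × 0.6 = 0.3648
  age 4: 0.529 × 0.4 = 0.2116
R₀ = 0.5824 + 0.3648 + 0.2116 = 1.1588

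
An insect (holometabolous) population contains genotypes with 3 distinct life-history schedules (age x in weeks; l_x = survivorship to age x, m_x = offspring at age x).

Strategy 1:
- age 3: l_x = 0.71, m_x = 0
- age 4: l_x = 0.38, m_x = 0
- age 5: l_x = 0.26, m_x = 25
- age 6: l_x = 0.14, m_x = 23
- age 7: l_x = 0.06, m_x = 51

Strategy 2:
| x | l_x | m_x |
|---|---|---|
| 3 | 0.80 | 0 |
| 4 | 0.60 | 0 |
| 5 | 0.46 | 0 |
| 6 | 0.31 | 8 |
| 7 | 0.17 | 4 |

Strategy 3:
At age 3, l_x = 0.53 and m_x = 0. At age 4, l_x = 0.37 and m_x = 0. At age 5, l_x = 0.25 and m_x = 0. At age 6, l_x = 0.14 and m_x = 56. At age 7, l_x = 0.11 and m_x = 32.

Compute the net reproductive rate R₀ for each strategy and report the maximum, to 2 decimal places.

12.78

Strategy 1: R₀ = 0.71×0 + 0.38×0 + 0.26×25 + 0.14×23 + 0.06×51 = 12.7800
Strategy 2: R₀ = 0.80×0 + 0.60×0 + 0.46×0 + 0.31×8 + 0.17×4 = 3.1600
Strategy 3: R₀ = 0.53×0 + 0.37×0 + 0.25×0 + 0.14×56 + 0.11×32 = 11.3600
Highest R₀: strategy 1 with 12.7800.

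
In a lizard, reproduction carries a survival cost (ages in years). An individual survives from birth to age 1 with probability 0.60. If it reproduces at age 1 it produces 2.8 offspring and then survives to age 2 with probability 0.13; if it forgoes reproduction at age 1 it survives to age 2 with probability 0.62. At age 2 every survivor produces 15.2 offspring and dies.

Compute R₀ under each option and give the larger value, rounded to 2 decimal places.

breed at age 1: R₀ = 0.60 × (2.8 + 0.13 × 15.2) = 0.60 × 4.7760 = 2.8656
delay to age 2: R₀ = 0.60 × (0.62 × 15.2) = 0.60 × 9.4240 = 5.6544
Higher: delay to age 2 (5.6544).

5.65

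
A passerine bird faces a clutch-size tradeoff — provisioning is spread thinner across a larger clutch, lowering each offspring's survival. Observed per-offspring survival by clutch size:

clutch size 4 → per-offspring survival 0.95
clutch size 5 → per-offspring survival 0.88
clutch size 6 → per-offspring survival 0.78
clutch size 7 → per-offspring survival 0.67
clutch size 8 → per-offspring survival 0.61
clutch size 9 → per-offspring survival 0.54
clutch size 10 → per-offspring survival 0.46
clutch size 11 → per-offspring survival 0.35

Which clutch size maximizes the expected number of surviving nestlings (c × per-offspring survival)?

8

Expected surviving nestlings = c × s(c):
  c=4: 4 × 0.95 = 3.800
  c=5: 5 × 0.88 = 4.400
  c=6: 6 × 0.78 = 4.680
  c=7: 7 × 0.67 = 4.690
  c=8: 8 × 0.61 = 4.880
  c=9: 9 × 0.54 = 4.860
  c=10: 10 × 0.46 = 4.600
  c=11: 11 × 0.35 = 3.850
Maximum at c = 8 (4.880 surviving nestlings).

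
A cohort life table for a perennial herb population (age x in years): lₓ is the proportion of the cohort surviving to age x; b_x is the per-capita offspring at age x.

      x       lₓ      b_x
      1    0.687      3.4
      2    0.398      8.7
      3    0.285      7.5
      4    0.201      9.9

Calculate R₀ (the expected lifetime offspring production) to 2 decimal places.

9.93

R₀ = Σ lₓ b_x:
  age 1: 0.687 × 3.4 = 2.3358
  age 2: 0.398 × 8.7 = 3.4626
  age 3: 0.285 × 7.5 = 2.1375
  age 4: 0.201 × 9.9 = 1.9899
R₀ = 2.3358 + 3.4626 + 2.1375 + 1.9899 = 9.9258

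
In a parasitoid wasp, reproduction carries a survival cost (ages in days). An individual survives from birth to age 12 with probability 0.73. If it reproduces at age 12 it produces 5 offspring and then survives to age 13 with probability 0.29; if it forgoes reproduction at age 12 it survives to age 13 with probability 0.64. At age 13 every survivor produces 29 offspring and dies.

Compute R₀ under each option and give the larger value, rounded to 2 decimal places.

breed at age 12: R₀ = 0.73 × (5 + 0.29 × 29) = 0.73 × 13.4100 = 9.7893
delay to age 13: R₀ = 0.73 × (0.64 × 29) = 0.73 × 18.5600 = 13.5488
Higher: delay to age 13 (13.5488).

13.55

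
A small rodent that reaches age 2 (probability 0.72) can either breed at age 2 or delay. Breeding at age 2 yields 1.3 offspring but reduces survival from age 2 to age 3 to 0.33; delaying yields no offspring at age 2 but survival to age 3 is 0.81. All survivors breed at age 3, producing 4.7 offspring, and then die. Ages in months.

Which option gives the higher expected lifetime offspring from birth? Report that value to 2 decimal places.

2.74

breed at age 2: R₀ = 0.72 × (1.3 + 0.33 × 4.7) = 0.72 × 2.8510 = 2.0527
delay to age 3: R₀ = 0.72 × (0.81 × 4.7) = 0.72 × 3.8070 = 2.7410
Higher: delay to age 3 (2.7410).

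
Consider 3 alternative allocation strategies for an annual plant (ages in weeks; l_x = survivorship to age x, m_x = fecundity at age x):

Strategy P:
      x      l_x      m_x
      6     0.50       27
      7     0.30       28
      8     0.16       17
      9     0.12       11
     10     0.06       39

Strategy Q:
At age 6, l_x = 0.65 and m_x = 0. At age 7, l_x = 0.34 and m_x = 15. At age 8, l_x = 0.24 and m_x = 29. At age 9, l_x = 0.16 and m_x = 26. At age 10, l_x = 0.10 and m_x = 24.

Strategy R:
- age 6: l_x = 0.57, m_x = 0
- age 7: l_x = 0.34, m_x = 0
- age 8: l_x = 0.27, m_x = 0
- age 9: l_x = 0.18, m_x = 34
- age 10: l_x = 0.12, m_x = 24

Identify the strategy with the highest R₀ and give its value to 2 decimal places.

Strategy P: R₀ = 0.50×27 + 0.30×28 + 0.16×17 + 0.12×11 + 0.06×39 = 28.2800
Strategy Q: R₀ = 0.65×0 + 0.34×15 + 0.24×29 + 0.16×26 + 0.10×24 = 18.6200
Strategy R: R₀ = 0.57×0 + 0.34×0 + 0.27×0 + 0.18×34 + 0.12×24 = 9.0000
Highest R₀: strategy P with 28.2800.

28.28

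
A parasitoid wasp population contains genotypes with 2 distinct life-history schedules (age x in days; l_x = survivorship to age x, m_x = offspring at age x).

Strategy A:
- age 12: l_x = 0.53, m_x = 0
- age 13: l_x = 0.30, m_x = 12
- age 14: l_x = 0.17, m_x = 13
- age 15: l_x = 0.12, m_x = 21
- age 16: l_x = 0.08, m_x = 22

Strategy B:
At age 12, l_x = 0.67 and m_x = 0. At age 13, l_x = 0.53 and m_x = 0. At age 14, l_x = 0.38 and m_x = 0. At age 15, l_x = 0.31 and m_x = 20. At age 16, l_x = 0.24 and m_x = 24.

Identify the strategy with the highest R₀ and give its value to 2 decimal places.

11.96

Strategy A: R₀ = 0.53×0 + 0.30×12 + 0.17×13 + 0.12×21 + 0.08×22 = 10.0900
Strategy B: R₀ = 0.67×0 + 0.53×0 + 0.38×0 + 0.31×20 + 0.24×24 = 11.9600
Highest R₀: strategy B with 11.9600.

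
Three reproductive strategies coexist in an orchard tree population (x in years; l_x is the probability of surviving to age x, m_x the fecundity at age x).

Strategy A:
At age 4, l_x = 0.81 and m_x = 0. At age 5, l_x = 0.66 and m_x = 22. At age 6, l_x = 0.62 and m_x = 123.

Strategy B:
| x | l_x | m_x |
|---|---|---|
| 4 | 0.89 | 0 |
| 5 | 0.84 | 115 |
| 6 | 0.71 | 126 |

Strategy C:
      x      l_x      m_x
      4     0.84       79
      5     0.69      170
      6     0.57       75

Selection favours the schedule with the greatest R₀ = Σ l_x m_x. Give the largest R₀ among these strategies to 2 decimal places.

Strategy A: R₀ = 0.81×0 + 0.66×22 + 0.62×123 = 90.7800
Strategy B: R₀ = 0.89×0 + 0.84×115 + 0.71×126 = 186.0600
Strategy C: R₀ = 0.84×79 + 0.69×170 + 0.57×75 = 226.4100
Highest R₀: strategy C with 226.4100.

226.41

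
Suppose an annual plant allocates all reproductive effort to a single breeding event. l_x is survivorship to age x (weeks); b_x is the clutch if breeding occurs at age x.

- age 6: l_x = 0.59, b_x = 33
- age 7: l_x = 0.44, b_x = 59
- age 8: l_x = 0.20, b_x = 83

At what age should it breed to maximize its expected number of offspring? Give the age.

7

Expected offspring if breeding at age x = l_x × b_x:
  age 6: 0.59 × 33 = 19.470
  age 7: 0.44 × 59 = 25.960
  age 8: 0.20 × 83 = 16.600
Maximum at age 7 (25.960).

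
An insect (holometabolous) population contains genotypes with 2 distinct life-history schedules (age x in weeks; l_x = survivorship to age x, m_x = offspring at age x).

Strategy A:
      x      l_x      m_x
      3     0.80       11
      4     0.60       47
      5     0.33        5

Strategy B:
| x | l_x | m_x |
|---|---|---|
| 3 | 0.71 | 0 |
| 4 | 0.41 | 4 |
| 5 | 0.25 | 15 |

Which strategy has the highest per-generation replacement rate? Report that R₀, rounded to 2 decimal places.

38.65

Strategy A: R₀ = 0.80×11 + 0.60×47 + 0.33×5 = 38.6500
Strategy B: R₀ = 0.71×0 + 0.41×4 + 0.25×15 = 5.3900
Highest R₀: strategy A with 38.6500.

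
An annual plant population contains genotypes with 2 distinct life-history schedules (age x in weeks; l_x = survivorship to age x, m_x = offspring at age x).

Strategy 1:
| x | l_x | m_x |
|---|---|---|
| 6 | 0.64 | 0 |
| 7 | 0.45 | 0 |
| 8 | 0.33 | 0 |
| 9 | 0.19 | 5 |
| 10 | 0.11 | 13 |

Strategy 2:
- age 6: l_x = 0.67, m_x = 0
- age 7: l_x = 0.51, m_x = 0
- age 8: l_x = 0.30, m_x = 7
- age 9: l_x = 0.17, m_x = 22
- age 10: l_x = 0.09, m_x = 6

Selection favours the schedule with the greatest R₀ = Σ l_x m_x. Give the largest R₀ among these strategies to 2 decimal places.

Strategy 1: R₀ = 0.64×0 + 0.45×0 + 0.33×0 + 0.19×5 + 0.11×13 = 2.3800
Strategy 2: R₀ = 0.67×0 + 0.51×0 + 0.30×7 + 0.17×22 + 0.09×6 = 6.3800
Highest R₀: strategy 2 with 6.3800.

6.38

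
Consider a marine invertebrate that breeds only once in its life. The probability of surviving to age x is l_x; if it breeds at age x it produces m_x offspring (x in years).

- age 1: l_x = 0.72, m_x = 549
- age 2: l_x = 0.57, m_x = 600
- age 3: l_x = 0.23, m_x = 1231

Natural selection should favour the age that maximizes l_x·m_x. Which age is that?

1

Expected offspring if breeding at age x = l_x × m_x:
  age 1: 0.72 × 549 = 395.280
  age 2: 0.57 × 600 = 342.000
  age 3: 0.23 × 1231 = 283.130
Maximum at age 1 (395.280).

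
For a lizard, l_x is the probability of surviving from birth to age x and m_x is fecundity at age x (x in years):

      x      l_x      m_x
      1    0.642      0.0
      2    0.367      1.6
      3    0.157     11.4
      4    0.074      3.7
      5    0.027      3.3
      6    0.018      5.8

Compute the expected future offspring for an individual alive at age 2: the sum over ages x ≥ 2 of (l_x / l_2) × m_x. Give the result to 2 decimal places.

7.75

l_2 = 0.367. Conditional survival from age 2 to x is l_x / l_2.
  x=2: (0.367/0.367) × 1.6 = 1.6000
  x=3: (0.157/0.367) × 11.4 = 4.8768
  x=4: (0.074/0.367) × 3.7 = 0.7460
  x=5: (0.027/0.367) × 3.3 = 0.2428
  x=6: (0.018/0.367) × 5.8 = 0.2845
Sum = 1.6000 + 4.8768 + 0.7460 + 0.2428 + 0.2845 = 7.7501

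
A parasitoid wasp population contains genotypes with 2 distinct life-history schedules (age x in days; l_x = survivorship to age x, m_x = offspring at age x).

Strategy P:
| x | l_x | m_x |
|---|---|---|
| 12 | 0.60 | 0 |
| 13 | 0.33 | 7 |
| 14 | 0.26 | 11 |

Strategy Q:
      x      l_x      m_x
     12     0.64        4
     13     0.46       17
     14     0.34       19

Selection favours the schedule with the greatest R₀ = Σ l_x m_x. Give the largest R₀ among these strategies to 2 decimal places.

16.84

Strategy P: R₀ = 0.60×0 + 0.33×7 + 0.26×11 = 5.1700
Strategy Q: R₀ = 0.64×4 + 0.46×17 + 0.34×19 = 16.8400
Highest R₀: strategy Q with 16.8400.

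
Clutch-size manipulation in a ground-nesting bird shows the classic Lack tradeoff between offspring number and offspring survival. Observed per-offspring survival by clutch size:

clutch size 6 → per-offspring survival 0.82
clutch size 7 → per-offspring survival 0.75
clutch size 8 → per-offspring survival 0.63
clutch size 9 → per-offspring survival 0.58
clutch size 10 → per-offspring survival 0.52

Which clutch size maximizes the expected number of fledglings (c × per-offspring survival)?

Expected fledglings = c × s(c):
  c=6: 6 × 0.82 = 4.920
  c=7: 7 × 0.75 = 5.250
  c=8: 8 × 0.63 = 5.040
  c=9: 9 × 0.58 = 5.220
  c=10: 10 × 0.52 = 5.200
Maximum at c = 7 (5.250 fledglings).

7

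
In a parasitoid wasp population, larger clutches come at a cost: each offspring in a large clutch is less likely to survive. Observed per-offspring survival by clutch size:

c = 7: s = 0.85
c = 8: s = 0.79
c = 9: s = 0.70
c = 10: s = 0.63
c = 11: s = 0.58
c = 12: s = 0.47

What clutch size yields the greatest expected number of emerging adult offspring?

11

Expected emerging adult offspring = c × s(c):
  c=7: 7 × 0.85 = 5.950
  c=8: 8 × 0.79 = 6.320
  c=9: 9 × 0.70 = 6.300
  c=10: 10 × 0.63 = 6.300
  c=11: 11 × 0.58 = 6.380
  c=12: 12 × 0.47 = 5.640
Maximum at c = 11 (6.380 emerging adult offspring).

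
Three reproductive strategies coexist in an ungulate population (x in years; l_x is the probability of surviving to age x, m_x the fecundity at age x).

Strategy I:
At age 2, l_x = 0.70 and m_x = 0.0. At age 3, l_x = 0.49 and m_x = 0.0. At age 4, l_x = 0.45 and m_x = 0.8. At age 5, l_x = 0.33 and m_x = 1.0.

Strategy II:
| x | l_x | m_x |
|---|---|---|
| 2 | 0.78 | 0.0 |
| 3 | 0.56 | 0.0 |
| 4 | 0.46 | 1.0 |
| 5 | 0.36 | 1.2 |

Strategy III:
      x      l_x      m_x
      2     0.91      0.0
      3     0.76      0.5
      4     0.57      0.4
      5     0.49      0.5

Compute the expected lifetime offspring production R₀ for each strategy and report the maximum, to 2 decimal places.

Strategy I: R₀ = 0.70×0.0 + 0.49×0.0 + 0.45×0.8 + 0.33×1.0 = 0.6900
Strategy II: R₀ = 0.78×0.0 + 0.56×0.0 + 0.46×1.0 + 0.36×1.2 = 0.8920
Strategy III: R₀ = 0.91×0.0 + 0.76×0.5 + 0.57×0.4 + 0.49×0.5 = 0.8530
Highest R₀: strategy II with 0.8920.

0.89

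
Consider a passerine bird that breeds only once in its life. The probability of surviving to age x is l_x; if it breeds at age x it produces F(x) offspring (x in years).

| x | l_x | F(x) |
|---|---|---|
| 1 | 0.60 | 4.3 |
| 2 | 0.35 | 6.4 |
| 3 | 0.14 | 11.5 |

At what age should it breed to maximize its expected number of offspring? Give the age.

1

Expected offspring if breeding at age x = l_x × F(x):
  age 1: 0.60 × 4.3 = 2.580
  age 2: 0.35 × 6.4 = 2.240
  age 3: 0.14 × 11.5 = 1.610
Maximum at age 1 (2.580).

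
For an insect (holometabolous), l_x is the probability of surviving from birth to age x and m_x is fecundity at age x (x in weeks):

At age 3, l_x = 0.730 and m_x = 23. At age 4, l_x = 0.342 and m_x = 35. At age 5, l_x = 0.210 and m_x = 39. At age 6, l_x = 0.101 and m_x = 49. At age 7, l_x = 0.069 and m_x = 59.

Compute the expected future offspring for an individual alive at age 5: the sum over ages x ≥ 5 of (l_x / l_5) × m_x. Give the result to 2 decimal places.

l_5 = 0.210. Conditional survival from age 5 to x is l_x / l_5.
  x=5: (0.210/0.210) × 39 = 39.0000
  x=6: (0.101/0.210) × 49 = 23.5667
  x=7: (0.069/0.210) × 59 = 19.3857
Sum = 39.0000 + 23.5667 + 19.3857 = 81.9524

81.95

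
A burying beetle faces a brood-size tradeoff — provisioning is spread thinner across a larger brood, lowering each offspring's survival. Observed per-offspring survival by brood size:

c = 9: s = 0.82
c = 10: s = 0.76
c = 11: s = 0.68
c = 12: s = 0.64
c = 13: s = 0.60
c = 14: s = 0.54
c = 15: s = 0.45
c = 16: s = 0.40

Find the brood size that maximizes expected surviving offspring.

Expected surviving offspring = c × s(c):
  c=9: 9 × 0.82 = 7.380
  c=10: 10 × 0.76 = 7.600
  c=11: 11 × 0.68 = 7.480
  c=12: 12 × 0.64 = 7.680
  c=13: 13 × 0.60 = 7.800
  c=14: 14 × 0.54 = 7.560
  c=15: 15 × 0.45 = 6.750
  c=16: 16 × 0.40 = 6.400
Maximum at c = 13 (7.800 surviving offspring).

13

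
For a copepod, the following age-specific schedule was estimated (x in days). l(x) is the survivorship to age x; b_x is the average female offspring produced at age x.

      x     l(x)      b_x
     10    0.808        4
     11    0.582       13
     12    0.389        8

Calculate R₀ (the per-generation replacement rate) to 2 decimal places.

R₀ = Σ l(x) b_x:
  age 10: 0.808 × 4 = 3.2320
  age 11: 0.582 × 13 = 7.5660
  age 12: 0.389 × 8 = 3.1120
R₀ = 3.2320 + 7.5660 + 3.1120 = 13.9100

13.91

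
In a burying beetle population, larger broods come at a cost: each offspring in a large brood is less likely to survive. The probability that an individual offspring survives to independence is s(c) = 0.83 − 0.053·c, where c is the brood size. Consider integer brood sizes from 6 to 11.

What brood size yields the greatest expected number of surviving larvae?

8

Expected surviving larvae = c × s(c):
  c=6: 6 × 0.512 = 3.072
  c=7: 7 × 0.459 = 3.213
  c=8: 8 × 0.406 = 3.248
  c=9: 9 × 0.353 = 3.177
  c=10: 10 × 0.300 = 3.000
  c=11: 11 × 0.247 = 2.717
Maximum at c = 8 (3.248 surviving larvae).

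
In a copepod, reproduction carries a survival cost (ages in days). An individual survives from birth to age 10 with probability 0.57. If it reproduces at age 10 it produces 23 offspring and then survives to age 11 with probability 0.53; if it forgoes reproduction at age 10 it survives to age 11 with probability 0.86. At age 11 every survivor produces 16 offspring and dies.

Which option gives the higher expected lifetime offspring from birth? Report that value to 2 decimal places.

breed at age 10: R₀ = 0.57 × (23 + 0.53 × 16) = 0.57 × 31.4800 = 17.9436
delay to age 11: R₀ = 0.57 × (0.86 × 16) = 0.57 × 13.7600 = 7.8432
Higher: breed at age 10 (17.9436).

17.94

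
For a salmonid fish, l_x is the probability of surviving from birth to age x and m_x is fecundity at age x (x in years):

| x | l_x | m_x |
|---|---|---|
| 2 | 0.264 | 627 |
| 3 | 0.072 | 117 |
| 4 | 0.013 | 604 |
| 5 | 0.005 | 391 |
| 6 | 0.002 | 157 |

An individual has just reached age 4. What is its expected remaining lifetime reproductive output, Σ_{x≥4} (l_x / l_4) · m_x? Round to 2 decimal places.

778.54

l_4 = 0.013. Conditional survival from age 4 to x is l_x / l_4.
  x=4: (0.013/0.013) × 604 = 604.0000
  x=5: (0.005/0.013) × 391 = 150.3846
  x=6: (0.002/0.013) × 157 = 24.1538
Sum = 604.0000 + 150.3846 + 24.1538 = 778.5385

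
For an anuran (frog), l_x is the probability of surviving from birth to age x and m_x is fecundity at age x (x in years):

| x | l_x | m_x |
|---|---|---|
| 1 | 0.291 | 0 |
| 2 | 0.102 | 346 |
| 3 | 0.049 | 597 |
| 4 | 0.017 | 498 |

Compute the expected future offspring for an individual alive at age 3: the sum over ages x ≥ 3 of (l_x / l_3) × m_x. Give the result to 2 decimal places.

769.78

l_3 = 0.049. Conditional survival from age 3 to x is l_x / l_3.
  x=3: (0.049/0.049) × 597 = 597.0000
  x=4: (0.017/0.049) × 498 = 172.7755
Sum = 597.0000 + 172.7755 = 769.7755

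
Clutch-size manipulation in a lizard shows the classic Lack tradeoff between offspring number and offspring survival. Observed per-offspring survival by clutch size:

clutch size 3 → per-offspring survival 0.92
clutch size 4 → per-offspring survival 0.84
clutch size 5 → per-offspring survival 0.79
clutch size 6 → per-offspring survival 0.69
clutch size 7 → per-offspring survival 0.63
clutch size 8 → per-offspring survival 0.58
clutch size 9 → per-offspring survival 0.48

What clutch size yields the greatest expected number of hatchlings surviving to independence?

8

Expected hatchlings surviving to independence = c × s(c):
  c=3: 3 × 0.92 = 2.760
  c=4: 4 × 0.84 = 3.360
  c=5: 5 × 0.79 = 3.950
  c=6: 6 × 0.69 = 4.140
  c=7: 7 × 0.63 = 4.410
  c=8: 8 × 0.58 = 4.640
  c=9: 9 × 0.48 = 4.320
Maximum at c = 8 (4.640 hatchlings surviving to independence).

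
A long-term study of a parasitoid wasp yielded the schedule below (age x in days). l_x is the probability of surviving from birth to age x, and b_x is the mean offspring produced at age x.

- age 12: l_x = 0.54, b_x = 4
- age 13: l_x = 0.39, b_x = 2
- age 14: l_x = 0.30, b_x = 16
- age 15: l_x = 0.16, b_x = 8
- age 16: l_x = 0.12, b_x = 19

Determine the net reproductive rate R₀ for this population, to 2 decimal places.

R₀ = Σ l_x b_x:
  age 12: 0.54 × 4 = 2.1600
  age 13: 0.39 × 2 = 0.7800
  age 14: 0.30 × 16 = 4.8000
  age 15: 0.16 × 8 = 1.2800
  age 16: 0.12 × 19 = 2.2800
R₀ = 2.1600 + 0.7800 + 4.8000 + 1.2800 + 2.2800 = 11.3000

11.30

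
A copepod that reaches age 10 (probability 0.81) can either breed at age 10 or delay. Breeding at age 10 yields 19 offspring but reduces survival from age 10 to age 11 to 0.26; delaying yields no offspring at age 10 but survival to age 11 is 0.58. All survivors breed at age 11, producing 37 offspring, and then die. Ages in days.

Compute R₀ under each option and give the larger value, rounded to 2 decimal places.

23.18

breed at age 10: R₀ = 0.81 × (19 + 0.26 × 37) = 0.81 × 28.6200 = 23.1822
delay to age 11: R₀ = 0.81 × (0.58 × 37) = 0.81 × 21.4600 = 17.3826
Higher: breed at age 10 (23.1822).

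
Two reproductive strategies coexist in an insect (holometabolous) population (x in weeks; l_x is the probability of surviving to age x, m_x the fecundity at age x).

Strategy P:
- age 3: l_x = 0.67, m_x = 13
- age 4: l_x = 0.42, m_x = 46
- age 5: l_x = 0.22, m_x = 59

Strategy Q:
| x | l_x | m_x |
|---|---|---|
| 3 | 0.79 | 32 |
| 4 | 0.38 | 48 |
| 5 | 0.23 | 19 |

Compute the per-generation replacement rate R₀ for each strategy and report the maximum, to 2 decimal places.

Strategy P: R₀ = 0.67×13 + 0.42×46 + 0.22×59 = 41.0100
Strategy Q: R₀ = 0.79×32 + 0.38×48 + 0.23×19 = 47.8900
Highest R₀: strategy Q with 47.8900.

47.89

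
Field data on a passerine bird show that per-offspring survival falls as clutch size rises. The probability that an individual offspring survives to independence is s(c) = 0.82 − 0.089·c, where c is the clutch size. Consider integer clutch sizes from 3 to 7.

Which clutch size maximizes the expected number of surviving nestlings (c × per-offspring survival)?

5

Expected surviving nestlings = c × s(c):
  c=3: 3 × 0.553 = 1.659
  c=4: 4 × 0.464 = 1.856
  c=5: 5 × 0.375 = 1.875
  c=6: 6 × 0.286 = 1.716
  c=7: 7 × 0.197 = 1.379
Maximum at c = 5 (1.875 surviving nestlings).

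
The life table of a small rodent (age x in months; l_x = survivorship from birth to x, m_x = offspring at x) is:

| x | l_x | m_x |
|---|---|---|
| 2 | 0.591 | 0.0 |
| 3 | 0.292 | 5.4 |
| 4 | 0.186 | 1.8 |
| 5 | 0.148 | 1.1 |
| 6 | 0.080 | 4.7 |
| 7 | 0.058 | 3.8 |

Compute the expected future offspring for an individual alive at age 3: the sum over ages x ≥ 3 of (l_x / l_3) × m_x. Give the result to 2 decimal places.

l_3 = 0.292. Conditional survival from age 3 to x is l_x / l_3.
  x=3: (0.292/0.292) × 5.4 = 5.4000
  x=4: (0.186/0.292) × 1.8 = 1.1466
  x=5: (0.148/0.292) × 1.1 = 0.5575
  x=6: (0.080/0.292) × 4.7 = 1.2877
  x=7: (0.058/0.292) × 3.8 = 0.7548
Sum = 5.4000 + 1.1466 + 0.5575 + 1.2877 + 0.7548 = 9.1466

9.15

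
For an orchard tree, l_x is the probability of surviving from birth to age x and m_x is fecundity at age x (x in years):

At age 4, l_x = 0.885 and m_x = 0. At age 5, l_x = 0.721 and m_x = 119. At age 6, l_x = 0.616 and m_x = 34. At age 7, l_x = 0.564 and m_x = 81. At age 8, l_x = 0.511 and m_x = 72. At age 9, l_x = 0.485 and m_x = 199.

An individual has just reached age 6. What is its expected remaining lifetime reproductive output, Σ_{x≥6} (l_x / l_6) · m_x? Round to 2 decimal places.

l_6 = 0.616. Conditional survival from age 6 to x is l_x / l_6.
  x=6: (0.616/0.616) × 34 = 34.0000
  x=7: (0.564/0.616) × 81 = 74.1623
  x=8: (0.511/0.616) × 72 = 59.7273
  x=9: (0.485/0.616) × 199 = 156.6802
Sum = 34.0000 + 74.1623 + 59.7273 + 156.6802 = 324.5698

324.57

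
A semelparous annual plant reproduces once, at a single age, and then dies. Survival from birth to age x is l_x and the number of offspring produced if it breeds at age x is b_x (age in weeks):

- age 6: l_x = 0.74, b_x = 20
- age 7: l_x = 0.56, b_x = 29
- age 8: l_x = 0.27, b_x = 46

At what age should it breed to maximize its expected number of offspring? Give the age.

Expected offspring if breeding at age x = l_x × b_x:
  age 6: 0.74 × 20 = 14.800
  age 7: 0.56 × 29 = 16.240
  age 8: 0.27 × 46 = 12.420
Maximum at age 7 (16.240).

7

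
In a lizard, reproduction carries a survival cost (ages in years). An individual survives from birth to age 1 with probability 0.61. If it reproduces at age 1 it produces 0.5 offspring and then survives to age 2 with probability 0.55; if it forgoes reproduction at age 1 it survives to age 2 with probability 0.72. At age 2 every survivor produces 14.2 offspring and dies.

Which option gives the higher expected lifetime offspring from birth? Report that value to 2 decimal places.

6.24

breed at age 1: R₀ = 0.61 × (0.5 + 0.55 × 14.2) = 0.61 × 8.3100 = 5.0691
delay to age 2: R₀ = 0.61 × (0.72 × 14.2) = 0.61 × 10.2240 = 6.2366
Higher: delay to age 2 (6.2366).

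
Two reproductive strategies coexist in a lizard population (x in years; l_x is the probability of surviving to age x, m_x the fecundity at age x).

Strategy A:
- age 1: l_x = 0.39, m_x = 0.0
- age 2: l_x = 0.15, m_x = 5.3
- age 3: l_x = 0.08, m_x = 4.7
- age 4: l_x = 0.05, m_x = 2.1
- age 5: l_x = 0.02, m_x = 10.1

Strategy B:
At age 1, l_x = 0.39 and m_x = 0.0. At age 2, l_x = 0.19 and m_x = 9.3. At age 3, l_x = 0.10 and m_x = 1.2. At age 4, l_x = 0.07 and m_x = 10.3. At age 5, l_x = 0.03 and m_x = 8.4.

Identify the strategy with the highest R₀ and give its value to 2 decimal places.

2.86

Strategy A: R₀ = 0.39×0.0 + 0.15×5.3 + 0.08×4.7 + 0.05×2.1 + 0.02×10.1 = 1.4780
Strategy B: R₀ = 0.39×0.0 + 0.19×9.3 + 0.10×1.2 + 0.07×10.3 + 0.03×8.4 = 2.8600
Highest R₀: strategy B with 2.8600.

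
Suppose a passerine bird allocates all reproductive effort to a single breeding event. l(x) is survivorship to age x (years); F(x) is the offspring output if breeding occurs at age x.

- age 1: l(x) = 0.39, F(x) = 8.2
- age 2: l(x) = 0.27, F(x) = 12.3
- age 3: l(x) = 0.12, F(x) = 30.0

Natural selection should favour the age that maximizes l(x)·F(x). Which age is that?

Expected offspring if breeding at age x = l(x) × F(x):
  age 1: 0.39 × 8.2 = 3.198
  age 2: 0.27 × 12.3 = 3.321
  age 3: 0.12 × 30.0 = 3.600
Maximum at age 3 (3.600).

3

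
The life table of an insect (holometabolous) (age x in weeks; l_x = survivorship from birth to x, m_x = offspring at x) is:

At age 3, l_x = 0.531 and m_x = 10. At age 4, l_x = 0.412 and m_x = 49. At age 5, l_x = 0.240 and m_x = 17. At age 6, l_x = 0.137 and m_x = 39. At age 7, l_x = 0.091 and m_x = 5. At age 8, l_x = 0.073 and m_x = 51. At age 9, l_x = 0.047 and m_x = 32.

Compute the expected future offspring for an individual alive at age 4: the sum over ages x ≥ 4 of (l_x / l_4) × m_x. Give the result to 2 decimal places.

85.66

l_4 = 0.412. Conditional survival from age 4 to x is l_x / l_4.
  x=4: (0.412/0.412) × 49 = 49.0000
  x=5: (0.240/0.412) × 17 = 9.9029
  x=6: (0.137/0.412) × 39 = 12.9684
  x=7: (0.091/0.412) × 5 = 1.1044
  x=8: (0.073/0.412) × 51 = 9.0364
  x=9: (0.047/0.412) × 32 = 3.6505
Sum = 49.0000 + 9.9029 + 12.9684 + 1.1044 + 9.0364 + 3.6505 = 85.6626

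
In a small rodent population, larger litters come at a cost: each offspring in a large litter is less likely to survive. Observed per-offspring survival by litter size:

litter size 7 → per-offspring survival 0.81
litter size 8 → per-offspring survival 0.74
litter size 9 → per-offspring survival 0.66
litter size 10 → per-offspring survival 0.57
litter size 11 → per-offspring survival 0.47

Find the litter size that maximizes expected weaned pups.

9

Expected weaned pups = c × s(c):
  c=7: 7 × 0.81 = 5.670
  c=8: 8 × 0.74 = 5.920
  c=9: 9 × 0.66 = 5.940
  c=10: 10 × 0.57 = 5.700
  c=11: 11 × 0.47 = 5.170
Maximum at c = 9 (5.940 weaned pups).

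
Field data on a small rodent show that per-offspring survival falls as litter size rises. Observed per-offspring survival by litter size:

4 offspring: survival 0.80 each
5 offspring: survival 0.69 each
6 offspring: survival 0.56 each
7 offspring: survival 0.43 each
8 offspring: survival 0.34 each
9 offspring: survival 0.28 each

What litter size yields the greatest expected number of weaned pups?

5

Expected weaned pups = c × s(c):
  c=4: 4 × 0.80 = 3.200
  c=5: 5 × 0.69 = 3.450
  c=6: 6 × 0.56 = 3.360
  c=7: 7 × 0.43 = 3.010
  c=8: 8 × 0.34 = 2.720
  c=9: 9 × 0.28 = 2.520
Maximum at c = 5 (3.450 weaned pups).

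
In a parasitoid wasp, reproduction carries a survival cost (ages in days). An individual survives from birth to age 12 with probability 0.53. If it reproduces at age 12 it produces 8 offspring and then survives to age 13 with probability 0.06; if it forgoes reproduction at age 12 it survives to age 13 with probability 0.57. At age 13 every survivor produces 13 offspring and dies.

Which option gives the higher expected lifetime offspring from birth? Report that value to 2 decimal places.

breed at age 12: R₀ = 0.53 × (8 + 0.06 × 13) = 0.53 × 8.7800 = 4.6534
delay to age 13: R₀ = 0.53 × (0.57 × 13) = 0.53 × 7.4100 = 3.9273
Higher: breed at age 12 (4.6534).

4.65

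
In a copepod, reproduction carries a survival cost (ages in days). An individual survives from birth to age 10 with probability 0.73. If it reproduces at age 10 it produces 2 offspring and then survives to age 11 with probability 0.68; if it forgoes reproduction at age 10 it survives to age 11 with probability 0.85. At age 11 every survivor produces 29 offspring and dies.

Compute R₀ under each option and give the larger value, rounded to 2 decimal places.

breed at age 10: R₀ = 0.73 × (2 + 0.68 × 29) = 0.73 × 21.7200 = 15.8556
delay to age 11: R₀ = 0.73 × (0.85 × 29) = 0.73 × 24.6500 = 17.9945
Higher: delay to age 11 (17.9945).

17.99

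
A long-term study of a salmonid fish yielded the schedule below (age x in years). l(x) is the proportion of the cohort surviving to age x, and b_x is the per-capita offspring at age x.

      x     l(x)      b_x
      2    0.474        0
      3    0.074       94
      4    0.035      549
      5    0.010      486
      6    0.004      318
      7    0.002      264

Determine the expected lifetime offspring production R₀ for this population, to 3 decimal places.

32.831

R₀ = Σ l(x) b_x:
  age 2: 0.474 × 0 = 0.0000
  age 3: 0.074 × 94 = 6.9560
  age 4: 0.035 × 549 = 19.2150
  age 5: 0.010 × 486 = 4.8600
  age 6: 0.004 × 318 = 1.2720
  age 7: 0.002 × 264 = 0.5280
R₀ = 0.0000 + 6.9560 + 19.2150 + 4.8600 + 1.2720 + 0.5280 = 32.8310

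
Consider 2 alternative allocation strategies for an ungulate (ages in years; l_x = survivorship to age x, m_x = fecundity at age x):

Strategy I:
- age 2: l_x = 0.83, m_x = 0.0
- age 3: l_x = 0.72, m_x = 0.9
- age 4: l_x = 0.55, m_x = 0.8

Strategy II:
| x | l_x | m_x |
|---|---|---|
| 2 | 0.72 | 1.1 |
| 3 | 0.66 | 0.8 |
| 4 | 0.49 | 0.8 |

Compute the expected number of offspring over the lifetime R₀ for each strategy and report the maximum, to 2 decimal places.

1.71

Strategy I: R₀ = 0.83×0.0 + 0.72×0.9 + 0.55×0.8 = 1.0880
Strategy II: R₀ = 0.72×1.1 + 0.66×0.8 + 0.49×0.8 = 1.7120
Highest R₀: strategy II with 1.7120.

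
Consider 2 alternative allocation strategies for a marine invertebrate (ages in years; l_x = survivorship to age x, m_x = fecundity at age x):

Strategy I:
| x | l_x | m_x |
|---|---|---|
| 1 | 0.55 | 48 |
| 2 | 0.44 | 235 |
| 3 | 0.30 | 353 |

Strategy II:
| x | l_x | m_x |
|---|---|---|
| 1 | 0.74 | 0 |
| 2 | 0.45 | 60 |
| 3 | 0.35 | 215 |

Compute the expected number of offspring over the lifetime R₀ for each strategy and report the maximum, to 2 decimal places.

Strategy I: R₀ = 0.55×48 + 0.44×235 + 0.30×353 = 235.7000
Strategy II: R₀ = 0.74×0 + 0.45×60 + 0.35×215 = 102.2500
Highest R₀: strategy I with 235.7000.

235.70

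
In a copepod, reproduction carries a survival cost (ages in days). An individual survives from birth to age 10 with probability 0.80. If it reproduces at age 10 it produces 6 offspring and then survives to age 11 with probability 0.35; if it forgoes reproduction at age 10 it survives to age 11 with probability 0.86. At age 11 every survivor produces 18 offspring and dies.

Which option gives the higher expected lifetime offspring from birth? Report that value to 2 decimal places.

breed at age 10: R₀ = 0.80 × (6 + 0.35 × 18) = 0.80 × 12.3000 = 9.8400
delay to age 11: R₀ = 0.80 × (0.86 × 18) = 0.80 × 15.4800 = 12.3840
Higher: delay to age 11 (12.3840).

12.38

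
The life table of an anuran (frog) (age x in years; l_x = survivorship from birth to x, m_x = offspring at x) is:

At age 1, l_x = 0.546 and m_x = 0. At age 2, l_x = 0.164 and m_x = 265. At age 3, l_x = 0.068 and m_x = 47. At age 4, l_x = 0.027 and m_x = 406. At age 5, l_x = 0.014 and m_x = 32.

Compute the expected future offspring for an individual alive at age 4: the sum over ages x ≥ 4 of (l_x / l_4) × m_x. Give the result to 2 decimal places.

l_4 = 0.027. Conditional survival from age 4 to x is l_x / l_4.
  x=4: (0.027/0.027) × 406 = 406.0000
  x=5: (0.014/0.027) × 32 = 16.5926
Sum = 406.0000 + 16.5926 = 422.5926

422.59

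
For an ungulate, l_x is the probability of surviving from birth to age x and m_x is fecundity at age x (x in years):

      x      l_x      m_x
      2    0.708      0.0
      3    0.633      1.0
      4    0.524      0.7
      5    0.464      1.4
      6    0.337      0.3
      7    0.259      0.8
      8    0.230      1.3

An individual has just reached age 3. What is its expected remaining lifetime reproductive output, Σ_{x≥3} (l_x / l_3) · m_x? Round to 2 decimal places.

3.57

l_3 = 0.633. Conditional survival from age 3 to x is l_x / l_3.
  x=3: (0.633/0.633) × 1.0 = 1.0000
  x=4: (0.524/0.633) × 0.7 = 0.5795
  x=5: (0.464/0.633) × 1.4 = 1.0262
  x=6: (0.337/0.633) × 0.3 = 0.1597
  x=7: (0.259/0.633) × 0.8 = 0.3273
  x=8: (0.230/0.633) × 1.3 = 0.4724
Sum = 1.0000 + 0.5795 + 1.0262 + 0.1597 + 0.3273 + 0.4724 = 3.5651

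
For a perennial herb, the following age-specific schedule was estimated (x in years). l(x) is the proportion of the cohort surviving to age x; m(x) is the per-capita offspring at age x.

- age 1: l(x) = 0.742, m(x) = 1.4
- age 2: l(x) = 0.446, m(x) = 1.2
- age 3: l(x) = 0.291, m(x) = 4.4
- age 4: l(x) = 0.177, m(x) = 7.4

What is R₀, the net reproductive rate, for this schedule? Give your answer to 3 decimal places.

R₀ = Σ l(x) m(x):
  age 1: 0.742 × 1.4 = 1.0388
  age 2: 0.446 × 1.2 = 0.5352
  age 3: 0.291 × 4.4 = 1.2804
  age 4: 0.177 × 7.4 = 1.3098
R₀ = 1.0388 + 0.5352 + 1.2804 + 1.3098 = 4.1642

4.164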